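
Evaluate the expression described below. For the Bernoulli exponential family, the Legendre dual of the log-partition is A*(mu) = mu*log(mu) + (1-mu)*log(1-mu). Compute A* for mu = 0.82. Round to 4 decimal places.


Legendre transform for Bernoulli:
A*(mu) = mu*log(mu) + (1-mu)*log(1-mu).
mu = 0.82, 1-mu = 0.18.
mu*log(mu) = 0.82*log(0.82) = -0.16273.
(1-mu)*log(1-mu) = 0.18*log(0.18) = -0.308664.
A* = -0.16273 + -0.308664 = -0.4714

-0.4714


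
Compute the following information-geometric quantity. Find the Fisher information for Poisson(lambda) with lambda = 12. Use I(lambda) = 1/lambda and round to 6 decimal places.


Fisher information for Poisson: I(lambda) = 1/lambda.
lambda = 12.
I(lambda) = 1/12 = 0.083333

0.083333


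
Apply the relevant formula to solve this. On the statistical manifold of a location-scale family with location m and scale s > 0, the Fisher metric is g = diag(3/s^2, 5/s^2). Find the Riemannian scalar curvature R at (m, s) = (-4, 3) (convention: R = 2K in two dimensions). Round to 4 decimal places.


The metric has the form g = (A dm^2 + B ds^2)/s^2 with A = 3, B = 5.
Substitute u = sqrt(A/B)*m: g = B*(du^2 + ds^2)/s^2, i.e. B times the
Poincare upper half-plane metric, which has constant Gaussian curvature -1.
Scaling a 2D metric by a constant c divides the Gaussian curvature by c,
so K = -1/B = -1/(5) = -0.2000 everywhere (the point (m, s) = (-4, 3) is irrelevant:
the curvature is constant).
Scalar curvature in dimension 2: R = 2K = -2/(5) = -0.4000.

-0.4000


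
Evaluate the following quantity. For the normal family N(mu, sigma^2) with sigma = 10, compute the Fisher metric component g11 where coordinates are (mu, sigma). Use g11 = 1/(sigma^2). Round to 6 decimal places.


For the 2-parameter normal family, the Fisher metric has:
  g11 = 1/sigma^2, g22 = 2/sigma^2.
sigma = 10, sigma^2 = 100.
g11 = 0.010000

0.010000


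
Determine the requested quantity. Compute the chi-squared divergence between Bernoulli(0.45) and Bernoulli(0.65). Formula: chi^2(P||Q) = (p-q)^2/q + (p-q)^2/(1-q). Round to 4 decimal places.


Chi-squared divergence between Bernoulli distributions:
chi^2 = (p-q)^2/q + (p-q)^2/(1-q).
p = 0.45, q = 0.65, p-q = -0.2.
(p-q)^2 = 0.04.
term1 = 0.04/0.65 = 0.061538.
term2 = 0.04/0.35 = 0.114286.
chi^2 = 0.061538 + 0.114286 = 0.1758

0.1758


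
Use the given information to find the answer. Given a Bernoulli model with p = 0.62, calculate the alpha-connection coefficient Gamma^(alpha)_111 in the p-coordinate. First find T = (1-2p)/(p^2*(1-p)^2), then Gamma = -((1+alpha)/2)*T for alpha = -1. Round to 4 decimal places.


Skewness (Amari-Chentsov) tensor: T = (1-2p)/(p^2*(1-p)^2).
p = 0.62, 1-2p = -0.24, p^2 = 0.3844, (1-p)^2 = 0.1444.
T = -0.24/(0.3844 * 0.1444) = -4.323751.
In the p-coordinate, Gamma^(alpha) = Gamma^(0) - (alpha/2)*T with Gamma^(0) = (1/2)*g'(p) = -T/2,
so Gamma^(alpha) = -((1+alpha)/2)*T.
alpha = -1, -(1+alpha)/2 = 0.0.
Gamma = 0.0 * -4.323751 = 0.0000

0.0000


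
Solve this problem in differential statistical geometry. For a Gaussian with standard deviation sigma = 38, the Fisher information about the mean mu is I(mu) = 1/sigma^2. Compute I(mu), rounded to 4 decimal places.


The Fisher information for the mean of a normal distribution is I(mu) = 1/sigma^2.
sigma = 38, so sigma^2 = 1444.
I(mu) = 1/1444 = 0.0007

0.0007


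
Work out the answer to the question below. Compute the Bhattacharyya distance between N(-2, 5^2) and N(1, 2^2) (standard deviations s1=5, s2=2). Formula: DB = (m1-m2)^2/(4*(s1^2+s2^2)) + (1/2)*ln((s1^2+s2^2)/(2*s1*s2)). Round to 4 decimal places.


Bhattacharyya distance between two Gaussians:
DB = (m1-m2)^2/(4*(s1^2+s2^2)) + (1/2)*ln((s1^2+s2^2)/(2*s1*s2)).
(m1-m2)^2 = (-3)^2 = 9.
s1^2+s2^2 = 25 + 4 = 29.
term1 = 9/116 = 0.077586.
term2 = 0.5*ln(29/20.0) = 0.185782.
DB = 0.077586 + 0.185782 = 0.2634

0.2634


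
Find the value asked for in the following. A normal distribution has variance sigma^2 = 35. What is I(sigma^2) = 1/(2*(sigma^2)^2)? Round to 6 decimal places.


Fisher information for variance: I(sigma^2) = 1/(2*sigma^4).
sigma^2 = 35, so sigma^4 = 1225.
I = 1/(2*1225) = 1/2450 = 0.000408

0.000408


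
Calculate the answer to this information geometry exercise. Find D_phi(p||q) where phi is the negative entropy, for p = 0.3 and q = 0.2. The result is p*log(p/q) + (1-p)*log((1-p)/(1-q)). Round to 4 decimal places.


Bregman divergence with negative entropy generator:
D = p*log(p/q) + (1-p)*log((1-p)/(1-q)).
p = 0.3, q = 0.2.
p*log(p/q) = 0.3*log(0.3/0.2) = 0.12164.
(1-p)*log((1-p)/(1-q)) = 0.7*log(0.7/0.8) = -0.093472.
D = 0.12164 + -0.093472 = 0.0282

0.0282


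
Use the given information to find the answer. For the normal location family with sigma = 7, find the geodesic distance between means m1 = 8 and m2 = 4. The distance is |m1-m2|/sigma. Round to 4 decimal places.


On the fixed-variance normal subfamily, geodesic distance = |m1-m2|/sigma.
|8 - 4| = 4.
sigma = 7.
d = 4/7 = 0.5714

0.5714


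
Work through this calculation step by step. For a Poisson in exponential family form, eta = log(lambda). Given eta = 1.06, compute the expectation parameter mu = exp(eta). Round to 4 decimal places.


Expectation parameter for Poisson exponential family:
mu = exp(eta).
eta = 1.06.
mu = exp(1.06) = 2.8864

2.8864


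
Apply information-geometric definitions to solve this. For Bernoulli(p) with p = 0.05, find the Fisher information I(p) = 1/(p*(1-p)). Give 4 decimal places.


For Bernoulli(p), Fisher information is I(p) = 1/(p*(1-p)).
p = 0.05, 1-p = 0.95.
p*(1-p) = 0.0475.
I(p) = 1/0.0475 = 21.0526

21.0526


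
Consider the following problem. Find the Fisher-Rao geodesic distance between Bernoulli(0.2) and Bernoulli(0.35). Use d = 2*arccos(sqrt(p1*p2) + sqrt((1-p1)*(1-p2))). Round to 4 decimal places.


Geodesic distance on Bernoulli manifold:
d(p1,p2) = 2*arccos(sqrt(p1*p2) + sqrt((1-p1)*(1-p2))).
sqrt(p1*p2) = sqrt(0.2*0.35) = 0.264575.
sqrt((1-p1)*(1-p2)) = sqrt(0.8*0.65) = 0.72111.
arg = 0.264575 + 0.72111 = 0.985685.
d = 2*arccos(0.985685) = 0.3388

0.3388


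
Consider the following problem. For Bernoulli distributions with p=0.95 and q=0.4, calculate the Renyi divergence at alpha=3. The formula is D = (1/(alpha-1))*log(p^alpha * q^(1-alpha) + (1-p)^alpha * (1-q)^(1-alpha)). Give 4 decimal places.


Renyi divergence of order alpha between Bernoulli distributions:
D = (1/(alpha-1))*log(p^alpha * q^(1-alpha) + (1-p)^alpha * (1-q)^(1-alpha)).
alpha = 3, p = 0.95, q = 0.4.
p^alpha * q^(1-alpha) = 0.95^3 * 0.4^-2 = 5.358594.
(1-p)^alpha * (1-q)^(1-alpha) = 0.05^3 * 0.6^-2 = 0.000347.
sum = 5.358594 + 0.000347 = 5.358941.
D = (1/2)*log(5.358941) = 0.8394

0.8394


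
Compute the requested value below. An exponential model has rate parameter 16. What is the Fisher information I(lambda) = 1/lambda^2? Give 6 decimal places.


Fisher information for exponential: I(lambda) = 1/lambda^2.
lambda = 16, lambda^2 = 256.
I = 1/256 = 0.003906

0.003906


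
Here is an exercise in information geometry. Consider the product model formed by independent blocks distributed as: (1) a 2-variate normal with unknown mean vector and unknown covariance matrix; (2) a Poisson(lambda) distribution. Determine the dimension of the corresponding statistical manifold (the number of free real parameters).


The dimension of a statistical manifold equals the number of free
(independent) real parameters of the model. For a product of independent
blocks the parameter counts add.
- 2-variate normal: 2 (mean) + 2*3/2 = 3 (symmetric covariance) = 5.
- Poisson (lambda): 1.
Total = 5 + 1 = 6.
Dimension = 6

6


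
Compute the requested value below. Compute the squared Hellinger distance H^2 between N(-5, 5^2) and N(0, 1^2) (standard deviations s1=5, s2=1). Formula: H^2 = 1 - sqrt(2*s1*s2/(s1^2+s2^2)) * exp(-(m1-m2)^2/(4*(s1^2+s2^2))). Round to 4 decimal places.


Squared Hellinger distance for Gaussians:
H^2 = 1 - sqrt(2*s1*s2/(s1^2+s2^2)) * exp(-(m1-m2)^2/(4*(s1^2+s2^2))).
s1^2 = 25, s2^2 = 1, s1^2+s2^2 = 26.
sqrt(2*5*1/(26)) = 0.620174.
(m1-m2)^2 = (-5)^2 = 25.
exp(-25/(4*26)) = exp(-0.240385) = 0.786325.
H^2 = 1 - 0.620174*0.786325 = 0.5123

0.5123


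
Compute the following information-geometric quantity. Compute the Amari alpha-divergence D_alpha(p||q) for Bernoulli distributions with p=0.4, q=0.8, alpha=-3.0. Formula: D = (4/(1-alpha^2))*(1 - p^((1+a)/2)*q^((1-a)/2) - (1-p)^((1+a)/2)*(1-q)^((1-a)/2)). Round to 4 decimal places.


Amari alpha-divergence:
D = (4/(1-alpha^2))*(1 - p^((1+a)/2)*q^((1-a)/2) - (1-p)^((1+a)/2)*(1-q)^((1-a)/2)).
alpha = -3.0, p = 0.4, q = 0.8.
e1 = (1+alpha)/2 = -1.0, e2 = (1-alpha)/2 = 2.0.
t1 = p^e1 * q^e2 = 0.4^-1.0 * 0.8^2.0 = 1.6.
t2 = (1-p)^e1 * (1-q)^e2 = 0.6^-1.0 * 0.2^2.0 = 0.066667.
4/(1-alpha^2) = -0.5.
D = -0.5*(1 - 1.6 - 0.066667) = 0.3333

0.3333


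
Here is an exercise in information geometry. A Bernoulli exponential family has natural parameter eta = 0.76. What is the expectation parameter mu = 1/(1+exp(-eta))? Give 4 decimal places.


Dual coordinate (expectation parameter) for Bernoulli:
mu = 1/(1+exp(-eta)).
eta = 0.76.
exp(-eta) = exp(-0.76) = 0.467666.
mu = 1/(1+0.467666) = 0.6814

0.6814


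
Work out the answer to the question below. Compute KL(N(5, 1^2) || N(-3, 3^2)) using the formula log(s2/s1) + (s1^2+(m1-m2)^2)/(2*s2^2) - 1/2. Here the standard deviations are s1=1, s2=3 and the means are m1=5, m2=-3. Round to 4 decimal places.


KL divergence between normal distributions:
KL = log(s2/s1) + (s1^2 + (m1-m2)^2)/(2*s2^2) - 1/2.
log(3/1) = 1.098612.
(1^2 + (5--3)^2)/(2*3^2) = (1 + 64)/18 = 3.611111.
KL = 1.098612 + 3.611111 - 0.5 = 4.2097

4.2097


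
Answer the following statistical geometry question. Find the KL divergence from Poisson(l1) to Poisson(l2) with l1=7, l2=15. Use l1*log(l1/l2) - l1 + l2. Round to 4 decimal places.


KL divergence for Poisson:
KL = l1*log(l1/l2) - l1 + l2.
l1 = 7, l2 = 15.
log(7/15) = -0.76214.
l1*log(l1/l2) = 7 * -0.76214 = -5.33498.
KL = -5.33498 - 7 + 15 = 2.6650

2.6650


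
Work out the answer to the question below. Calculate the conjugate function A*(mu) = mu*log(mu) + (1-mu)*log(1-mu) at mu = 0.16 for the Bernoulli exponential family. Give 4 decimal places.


Legendre transform for Bernoulli:
A*(mu) = mu*log(mu) + (1-mu)*log(1-mu).
mu = 0.16, 1-mu = 0.84.
mu*log(mu) = 0.16*log(0.16) = -0.293213.
(1-mu)*log(1-mu) = 0.84*log(0.84) = -0.146457.
A* = -0.293213 + -0.146457 = -0.4397

-0.4397


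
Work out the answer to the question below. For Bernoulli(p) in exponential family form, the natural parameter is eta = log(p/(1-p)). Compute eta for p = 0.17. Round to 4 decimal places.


Natural parameter for Bernoulli: eta = log(p/(1-p)).
p = 0.17, 1-p = 0.83.
p/(1-p) = 0.204819.
eta = log(0.204819) = -1.5856

-1.5856


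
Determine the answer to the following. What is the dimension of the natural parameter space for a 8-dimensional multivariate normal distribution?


Exponential family dimension calculation:
For 8-dim MVN: mean has 8 params, covariance has 8*9/2 = 36 unique entries.
Total dim = 8 + 36 = 44.

44


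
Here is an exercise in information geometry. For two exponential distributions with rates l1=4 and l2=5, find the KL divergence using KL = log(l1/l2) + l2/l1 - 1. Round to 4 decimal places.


KL divergence for exponential family:
KL = log(l1/l2) + l2/l1 - 1.
log(4/5) = -0.223144.
5/4 = 1.25.
KL = -0.223144 + 1.25 - 1 = 0.0269

0.0269


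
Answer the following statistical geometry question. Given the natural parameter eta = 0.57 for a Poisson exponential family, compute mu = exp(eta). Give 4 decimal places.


Expectation parameter for Poisson exponential family:
mu = exp(eta).
eta = 0.57.
mu = exp(0.57) = 1.7683

1.7683


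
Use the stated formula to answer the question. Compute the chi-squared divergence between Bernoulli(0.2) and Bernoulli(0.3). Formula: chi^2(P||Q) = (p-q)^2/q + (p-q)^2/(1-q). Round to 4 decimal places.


Chi-squared divergence between Bernoulli distributions:
chi^2 = (p-q)^2/q + (p-q)^2/(1-q).
p = 0.2, q = 0.3, p-q = -0.1.
(p-q)^2 = 0.01.
term1 = 0.01/0.3 = 0.033333.
term2 = 0.01/0.7 = 0.014286.
chi^2 = 0.033333 + 0.014286 = 0.0476

0.0476


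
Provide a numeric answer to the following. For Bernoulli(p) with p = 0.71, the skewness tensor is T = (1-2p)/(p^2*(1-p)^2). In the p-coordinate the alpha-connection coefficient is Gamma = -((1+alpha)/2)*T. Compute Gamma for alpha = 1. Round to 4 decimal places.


Skewness (Amari-Chentsov) tensor: T = (1-2p)/(p^2*(1-p)^2).
p = 0.71, 1-2p = -0.42, p^2 = 0.5041, (1-p)^2 = 0.0841.
T = -0.42/(0.5041 * 0.0841) = -9.906873.
In the p-coordinate, Gamma^(alpha) = Gamma^(0) - (alpha/2)*T with Gamma^(0) = (1/2)*g'(p) = -T/2,
so Gamma^(alpha) = -((1+alpha)/2)*T.
alpha = 1, -(1+alpha)/2 = -1.0.
Gamma = -1.0 * -9.906873 = 9.9069

9.9069


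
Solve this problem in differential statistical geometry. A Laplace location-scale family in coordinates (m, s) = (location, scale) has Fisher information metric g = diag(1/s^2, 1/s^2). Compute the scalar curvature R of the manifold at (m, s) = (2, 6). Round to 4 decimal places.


The metric has the form g = (A dm^2 + B ds^2)/s^2 with A = 1, B = 1.
Substitute u = sqrt(A/B)*m: g = B*(du^2 + ds^2)/s^2, i.e. B times the
Poincare upper half-plane metric, which has constant Gaussian curvature -1.
Scaling a 2D metric by a constant c divides the Gaussian curvature by c,
so K = -1/B = -1/(1) = -1.0000 everywhere (the point (m, s) = (2, 6) is irrelevant:
the curvature is constant).
Scalar curvature in dimension 2: R = 2K = -2/(1) = -2.0000.

-2.0000


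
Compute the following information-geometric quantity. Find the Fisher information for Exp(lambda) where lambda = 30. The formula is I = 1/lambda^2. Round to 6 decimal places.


Fisher information for exponential: I(lambda) = 1/lambda^2.
lambda = 30, lambda^2 = 900.
I = 1/900 = 0.001111

0.001111


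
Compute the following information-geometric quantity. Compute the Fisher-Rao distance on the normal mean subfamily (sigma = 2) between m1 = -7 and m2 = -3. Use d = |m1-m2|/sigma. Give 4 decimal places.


On the fixed-variance normal subfamily, geodesic distance = |m1-m2|/sigma.
|-7 - -3| = 4.
sigma = 2.
d = 4/2 = 2.0000

2.0000


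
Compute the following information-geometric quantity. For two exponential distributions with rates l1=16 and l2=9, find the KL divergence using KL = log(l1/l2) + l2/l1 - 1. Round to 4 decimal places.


KL divergence for exponential family:
KL = log(l1/l2) + l2/l1 - 1.
log(16/9) = 0.575364.
9/16 = 0.5625.
KL = 0.575364 + 0.5625 - 1 = 0.1379

0.1379


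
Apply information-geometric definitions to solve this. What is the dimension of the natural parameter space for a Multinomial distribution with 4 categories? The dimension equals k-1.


Exponential family dimension calculation:
For Multinomial with k=4 categories, dim = k-1 = 3.

3


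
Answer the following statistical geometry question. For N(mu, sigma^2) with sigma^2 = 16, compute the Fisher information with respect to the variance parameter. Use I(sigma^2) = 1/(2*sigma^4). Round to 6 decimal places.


Fisher information for variance: I(sigma^2) = 1/(2*sigma^4).
sigma^2 = 16, so sigma^4 = 256.
I = 1/(2*256) = 1/512 = 0.001953

0.001953


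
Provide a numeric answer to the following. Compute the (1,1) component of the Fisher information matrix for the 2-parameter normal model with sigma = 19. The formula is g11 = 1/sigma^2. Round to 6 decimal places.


For the 2-parameter normal family, the Fisher metric has:
  g11 = 1/sigma^2, g22 = 2/sigma^2.
sigma = 19, sigma^2 = 361.
g11 = 0.002770

0.002770


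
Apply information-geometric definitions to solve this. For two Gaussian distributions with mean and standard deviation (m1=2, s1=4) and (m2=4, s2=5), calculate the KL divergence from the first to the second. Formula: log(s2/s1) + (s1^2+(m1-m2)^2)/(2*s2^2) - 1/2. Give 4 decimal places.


KL divergence between normal distributions:
KL = log(s2/s1) + (s1^2 + (m1-m2)^2)/(2*s2^2) - 1/2.
log(5/4) = 0.223144.
(4^2 + (2-4)^2)/(2*5^2) = (16 + 4)/50 = 0.4.
KL = 0.223144 + 0.4 - 0.5 = 0.1231

0.1231


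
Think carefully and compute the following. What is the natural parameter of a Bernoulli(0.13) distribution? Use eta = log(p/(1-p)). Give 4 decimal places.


Natural parameter for Bernoulli: eta = log(p/(1-p)).
p = 0.13, 1-p = 0.87.
p/(1-p) = 0.149425.
eta = log(0.149425) = -1.9010

-1.9010


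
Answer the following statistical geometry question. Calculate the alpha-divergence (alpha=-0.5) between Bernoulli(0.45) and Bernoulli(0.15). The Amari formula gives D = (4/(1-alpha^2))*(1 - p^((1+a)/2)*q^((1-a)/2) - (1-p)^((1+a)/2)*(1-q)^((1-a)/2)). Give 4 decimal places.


Amari alpha-divergence:
D = (4/(1-alpha^2))*(1 - p^((1+a)/2)*q^((1-a)/2) - (1-p)^((1+a)/2)*(1-q)^((1-a)/2)).
alpha = -0.5, p = 0.45, q = 0.15.
e1 = (1+alpha)/2 = 0.25, e2 = (1-alpha)/2 = 0.75.
t1 = p^e1 * q^e2 = 0.45^0.25 * 0.15^0.75 = 0.197411.
t2 = (1-p)^e1 * (1-q)^e2 = 0.55^0.25 * 0.85^0.75 = 0.762351.
4/(1-alpha^2) = 5.333333.
D = 5.333333*(1 - 0.197411 - 0.762351) = 0.2146

0.2146


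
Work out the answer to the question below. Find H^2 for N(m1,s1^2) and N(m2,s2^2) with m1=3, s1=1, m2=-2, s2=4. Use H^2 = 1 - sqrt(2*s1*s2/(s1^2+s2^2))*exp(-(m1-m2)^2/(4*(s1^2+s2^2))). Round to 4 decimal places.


Squared Hellinger distance for Gaussians:
H^2 = 1 - sqrt(2*s1*s2/(s1^2+s2^2)) * exp(-(m1-m2)^2/(4*(s1^2+s2^2))).
s1^2 = 1, s2^2 = 16, s1^2+s2^2 = 17.
sqrt(2*1*4/(17)) = 0.685994.
(m1-m2)^2 = (5)^2 = 25.
exp(-25/(4*17)) = exp(-0.367647) = 0.692362.
H^2 = 1 - 0.685994*0.692362 = 0.5250

0.5250


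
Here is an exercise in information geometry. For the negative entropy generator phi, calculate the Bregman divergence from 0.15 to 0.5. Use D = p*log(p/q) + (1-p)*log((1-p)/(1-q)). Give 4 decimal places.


Bregman divergence with negative entropy generator:
D = p*log(p/q) + (1-p)*log((1-p)/(1-q)).
p = 0.15, q = 0.5.
p*log(p/q) = 0.15*log(0.15/0.5) = -0.180596.
(1-p)*log((1-p)/(1-q)) = 0.85*log(0.85/0.5) = 0.451034.
D = -0.180596 + 0.451034 = 0.2704

0.2704


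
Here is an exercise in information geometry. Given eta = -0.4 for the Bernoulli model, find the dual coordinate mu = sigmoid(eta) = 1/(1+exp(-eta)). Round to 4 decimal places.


Dual coordinate (expectation parameter) for Bernoulli:
mu = 1/(1+exp(-eta)).
eta = -0.4.
exp(-eta) = exp(0.4) = 1.491825.
mu = 1/(1+1.491825) = 0.4013

0.4013


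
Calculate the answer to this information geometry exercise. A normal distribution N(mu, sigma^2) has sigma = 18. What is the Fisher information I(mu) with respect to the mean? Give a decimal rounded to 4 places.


The Fisher information for the mean of a normal distribution is I(mu) = 1/sigma^2.
sigma = 18, so sigma^2 = 324.
I(mu) = 1/324 = 0.0031

0.0031


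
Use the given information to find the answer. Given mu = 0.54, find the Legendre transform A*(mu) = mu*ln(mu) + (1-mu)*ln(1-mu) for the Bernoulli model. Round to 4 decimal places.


Legendre transform for Bernoulli:
A*(mu) = mu*log(mu) + (1-mu)*log(1-mu).
mu = 0.54, 1-mu = 0.46.
mu*log(mu) = 0.54*log(0.54) = -0.332741.
(1-mu)*log(1-mu) = 0.46*log(0.46) = -0.357203.
A* = -0.332741 + -0.357203 = -0.6899

-0.6899


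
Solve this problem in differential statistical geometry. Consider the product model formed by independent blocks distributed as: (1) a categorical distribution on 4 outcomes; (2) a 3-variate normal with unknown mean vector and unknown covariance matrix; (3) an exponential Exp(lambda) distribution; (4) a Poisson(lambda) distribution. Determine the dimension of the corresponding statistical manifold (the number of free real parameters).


The dimension of a statistical manifold equals the number of free
(independent) real parameters of the model. For a product of independent
blocks the parameter counts add.
- categorical on 4 outcomes (probabilities sum to 1): 4-1 = 3.
- 3-variate normal: 3 (mean) + 3*4/2 = 6 (symmetric covariance) = 9.
- exponential (lambda): 1.
- Poisson (lambda): 1.
Total = 3 + 9 + 1 + 1 = 14.
Dimension = 14

14


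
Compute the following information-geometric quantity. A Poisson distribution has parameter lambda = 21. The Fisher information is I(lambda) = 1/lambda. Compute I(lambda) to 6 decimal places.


Fisher information for Poisson: I(lambda) = 1/lambda.
lambda = 21.
I(lambda) = 1/21 = 0.047619

0.047619


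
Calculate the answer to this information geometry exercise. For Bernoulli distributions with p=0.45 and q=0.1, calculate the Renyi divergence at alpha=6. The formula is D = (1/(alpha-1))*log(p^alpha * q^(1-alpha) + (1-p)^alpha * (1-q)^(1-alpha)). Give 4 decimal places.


Renyi divergence of order alpha between Bernoulli distributions:
D = (1/(alpha-1))*log(p^alpha * q^(1-alpha) + (1-p)^alpha * (1-q)^(1-alpha)).
alpha = 6, p = 0.45, q = 0.1.
p^alpha * q^(1-alpha) = 0.45^6 * 0.1^-5 = 830.376562.
(1-p)^alpha * (1-q)^(1-alpha) = 0.55^6 * 0.9^-5 = 0.046877.
sum = 830.376562 + 0.046877 = 830.42344.
D = (1/5)*log(830.42344) = 1.3444

1.3444


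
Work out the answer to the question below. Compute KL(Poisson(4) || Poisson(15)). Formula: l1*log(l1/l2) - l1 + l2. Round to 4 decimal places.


KL divergence for Poisson:
KL = l1*log(l1/l2) - l1 + l2.
l1 = 4, l2 = 15.
log(4/15) = -1.321756.
l1*log(l1/l2) = 4 * -1.321756 = -5.287023.
KL = -5.287023 - 4 + 15 = 5.7130

5.7130


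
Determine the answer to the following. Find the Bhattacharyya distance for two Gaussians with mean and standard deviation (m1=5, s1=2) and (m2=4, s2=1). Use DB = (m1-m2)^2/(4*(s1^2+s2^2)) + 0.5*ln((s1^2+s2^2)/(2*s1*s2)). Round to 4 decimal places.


Bhattacharyya distance between two Gaussians:
DB = (m1-m2)^2/(4*(s1^2+s2^2)) + (1/2)*ln((s1^2+s2^2)/(2*s1*s2)).
(m1-m2)^2 = (1)^2 = 1.
s1^2+s2^2 = 4 + 1 = 5.
term1 = 1/20 = 0.05.
term2 = 0.5*ln(5/4.0) = 0.111572.
DB = 0.05 + 0.111572 = 0.1616

0.1616


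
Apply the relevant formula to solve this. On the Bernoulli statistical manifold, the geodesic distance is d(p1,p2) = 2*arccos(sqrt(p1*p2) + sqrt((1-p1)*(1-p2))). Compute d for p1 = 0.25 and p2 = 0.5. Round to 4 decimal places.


Geodesic distance on Bernoulli manifold:
d(p1,p2) = 2*arccos(sqrt(p1*p2) + sqrt((1-p1)*(1-p2))).
sqrt(p1*p2) = sqrt(0.25*0.5) = 0.353553.
sqrt((1-p1)*(1-p2)) = sqrt(0.75*0.5) = 0.612372.
arg = 0.353553 + 0.612372 = 0.965926.
d = 2*arccos(0.965926) = 0.5236

0.5236


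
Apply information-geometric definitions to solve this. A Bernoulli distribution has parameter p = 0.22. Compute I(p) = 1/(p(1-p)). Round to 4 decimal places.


For Bernoulli(p), Fisher information is I(p) = 1/(p*(1-p)).
p = 0.22, 1-p = 0.78.
p*(1-p) = 0.1716.
I(p) = 1/0.1716 = 5.8275

5.8275


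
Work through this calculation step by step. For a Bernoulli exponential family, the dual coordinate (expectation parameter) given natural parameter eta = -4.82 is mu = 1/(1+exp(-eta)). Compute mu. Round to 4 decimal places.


Dual coordinate (expectation parameter) for Bernoulli:
mu = 1/(1+exp(-eta)).
eta = -4.82.
exp(-eta) = exp(4.82) = 123.965091.
mu = 1/(1+123.965091) = 0.0080

0.0080


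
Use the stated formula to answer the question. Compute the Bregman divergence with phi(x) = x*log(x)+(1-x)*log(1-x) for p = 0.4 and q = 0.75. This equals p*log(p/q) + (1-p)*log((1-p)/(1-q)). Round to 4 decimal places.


Bregman divergence with negative entropy generator:
D = p*log(p/q) + (1-p)*log((1-p)/(1-q)).
p = 0.4, q = 0.75.
p*log(p/q) = 0.4*log(0.4/0.75) = -0.251443.
(1-p)*log((1-p)/(1-q)) = 0.6*log(0.6/0.25) = 0.525281.
D = -0.251443 + 0.525281 = 0.2738

0.2738


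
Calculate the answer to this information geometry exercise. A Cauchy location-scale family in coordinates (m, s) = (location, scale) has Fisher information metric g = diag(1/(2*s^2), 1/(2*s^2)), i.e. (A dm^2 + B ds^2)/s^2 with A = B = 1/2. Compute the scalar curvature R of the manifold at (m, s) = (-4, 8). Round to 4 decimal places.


The metric has the form g = (A dm^2 + B ds^2)/s^2 with A = 1/2, B = 1/2.
Substitute u = sqrt(A/B)*m: g = B*(du^2 + ds^2)/s^2, i.e. B times the
Poincare upper half-plane metric, which has constant Gaussian curvature -1.
Scaling a 2D metric by a constant c divides the Gaussian curvature by c,
so K = -1/B = -1/(1/2) = -2.0000 everywhere (the point (m, s) = (-4, 8) is irrelevant:
the curvature is constant).
Scalar curvature in dimension 2: R = 2K = -2/(1/2) = -4.0000.

-4.0000


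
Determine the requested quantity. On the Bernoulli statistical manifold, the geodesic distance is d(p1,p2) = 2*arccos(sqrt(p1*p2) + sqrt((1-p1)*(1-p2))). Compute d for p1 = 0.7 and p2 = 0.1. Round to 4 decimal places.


Geodesic distance on Bernoulli manifold:
d(p1,p2) = 2*arccos(sqrt(p1*p2) + sqrt((1-p1)*(1-p2))).
sqrt(p1*p2) = sqrt(0.7*0.1) = 0.264575.
sqrt((1-p1)*(1-p2)) = sqrt(0.3*0.9) = 0.519615.
arg = 0.264575 + 0.519615 = 0.78419.
d = 2*arccos(0.78419) = 1.3388

1.3388


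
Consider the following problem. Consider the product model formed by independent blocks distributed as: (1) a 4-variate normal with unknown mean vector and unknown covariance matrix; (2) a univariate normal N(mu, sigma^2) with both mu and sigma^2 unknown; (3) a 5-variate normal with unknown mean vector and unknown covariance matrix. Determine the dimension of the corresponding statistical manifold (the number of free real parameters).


The dimension of a statistical manifold equals the number of free
(independent) real parameters of the model. For a product of independent
blocks the parameter counts add.
- 4-variate normal: 4 (mean) + 4*5/2 = 10 (symmetric covariance) = 14.
- normal (mu, sigma^2): 2.
- 5-variate normal: 5 (mean) + 5*6/2 = 15 (symmetric covariance) = 20.
Total = 14 + 2 + 20 = 36.
Dimension = 36

36


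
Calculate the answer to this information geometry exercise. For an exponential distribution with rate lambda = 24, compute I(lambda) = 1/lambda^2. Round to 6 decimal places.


Fisher information for exponential: I(lambda) = 1/lambda^2.
lambda = 24, lambda^2 = 576.
I = 1/576 = 0.001736

0.001736


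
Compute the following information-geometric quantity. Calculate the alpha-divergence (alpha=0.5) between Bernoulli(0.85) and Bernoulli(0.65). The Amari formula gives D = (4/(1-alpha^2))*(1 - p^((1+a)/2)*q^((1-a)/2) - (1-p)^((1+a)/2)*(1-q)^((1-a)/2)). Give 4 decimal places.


Amari alpha-divergence:
D = (4/(1-alpha^2))*(1 - p^((1+a)/2)*q^((1-a)/2) - (1-p)^((1+a)/2)*(1-q)^((1-a)/2)).
alpha = 0.5, p = 0.85, q = 0.65.
e1 = (1+alpha)/2 = 0.75, e2 = (1-alpha)/2 = 0.25.
t1 = p^e1 * q^e2 = 0.85^0.75 * 0.65^0.25 = 0.794863.
t2 = (1-p)^e1 * (1-q)^e2 = 0.15^0.75 * 0.35^0.25 = 0.18539.
4/(1-alpha^2) = 5.333333.
D = 5.333333*(1 - 0.794863 - 0.18539) = 0.1053

0.1053


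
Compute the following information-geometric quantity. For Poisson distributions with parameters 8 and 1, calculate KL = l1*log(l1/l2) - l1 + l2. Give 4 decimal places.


KL divergence for Poisson:
KL = l1*log(l1/l2) - l1 + l2.
l1 = 8, l2 = 1.
log(8/1) = 2.079442.
l1*log(l1/l2) = 8 * 2.079442 = 16.635532.
KL = 16.635532 - 8 + 1 = 9.6355

9.6355


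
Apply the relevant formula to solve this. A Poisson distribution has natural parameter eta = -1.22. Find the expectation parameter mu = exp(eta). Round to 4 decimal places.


Expectation parameter for Poisson exponential family:
mu = exp(eta).
eta = -1.22.
mu = exp(-1.22) = 0.2952

0.2952


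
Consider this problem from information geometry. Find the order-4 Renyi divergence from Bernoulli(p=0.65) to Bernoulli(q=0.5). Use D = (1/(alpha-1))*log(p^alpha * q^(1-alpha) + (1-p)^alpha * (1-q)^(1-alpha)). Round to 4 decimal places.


Renyi divergence of order alpha between Bernoulli distributions:
D = (1/(alpha-1))*log(p^alpha * q^(1-alpha) + (1-p)^alpha * (1-q)^(1-alpha)).
alpha = 4, p = 0.65, q = 0.5.
p^alpha * q^(1-alpha) = 0.65^4 * 0.5^-3 = 1.42805.
(1-p)^alpha * (1-q)^(1-alpha) = 0.35^4 * 0.5^-3 = 0.12005.
sum = 1.42805 + 0.12005 = 1.5481.
D = (1/3)*log(1.5481) = 0.1457

0.1457


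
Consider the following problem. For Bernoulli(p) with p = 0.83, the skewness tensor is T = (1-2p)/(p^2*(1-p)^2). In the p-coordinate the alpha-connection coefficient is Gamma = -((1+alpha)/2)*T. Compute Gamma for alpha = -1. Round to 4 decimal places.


Skewness (Amari-Chentsov) tensor: T = (1-2p)/(p^2*(1-p)^2).
p = 0.83, 1-2p = -0.66, p^2 = 0.6889, (1-p)^2 = 0.0289.
T = -0.66/(0.6889 * 0.0289) = -33.150487.
In the p-coordinate, Gamma^(alpha) = Gamma^(0) - (alpha/2)*T with Gamma^(0) = (1/2)*g'(p) = -T/2,
so Gamma^(alpha) = -((1+alpha)/2)*T.
alpha = -1, -(1+alpha)/2 = 0.0.
Gamma = 0.0 * -33.150487 = 0.0000

0.0000


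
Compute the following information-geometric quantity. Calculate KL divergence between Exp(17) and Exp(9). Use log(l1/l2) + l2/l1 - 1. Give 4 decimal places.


KL divergence for exponential family:
KL = log(l1/l2) + l2/l1 - 1.
log(17/9) = 0.635989.
9/17 = 0.529412.
KL = 0.635989 + 0.529412 - 1 = 0.1654

0.1654


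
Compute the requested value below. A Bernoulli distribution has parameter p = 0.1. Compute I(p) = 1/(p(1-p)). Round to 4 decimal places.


For Bernoulli(p), Fisher information is I(p) = 1/(p*(1-p)).
p = 0.1, 1-p = 0.9.
p*(1-p) = 0.09.
I(p) = 1/0.09 = 11.1111

11.1111


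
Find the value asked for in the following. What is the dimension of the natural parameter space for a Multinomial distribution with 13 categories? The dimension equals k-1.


Exponential family dimension calculation:
For Multinomial with k=13 categories, dim = k-1 = 12.

12


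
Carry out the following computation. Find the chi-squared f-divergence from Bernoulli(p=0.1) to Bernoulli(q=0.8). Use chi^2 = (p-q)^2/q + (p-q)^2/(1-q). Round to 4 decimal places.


Chi-squared divergence between Bernoulli distributions:
chi^2 = (p-q)^2/q + (p-q)^2/(1-q).
p = 0.1, q = 0.8, p-q = -0.7.
(p-q)^2 = 0.49.
term1 = 0.49/0.8 = 0.6125.
term2 = 0.49/0.2 = 2.45.
chi^2 = 0.6125 + 2.45 = 3.0625

3.0625


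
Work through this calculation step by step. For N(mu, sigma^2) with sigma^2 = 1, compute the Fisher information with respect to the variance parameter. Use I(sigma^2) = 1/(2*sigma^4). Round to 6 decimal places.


Fisher information for variance: I(sigma^2) = 1/(2*sigma^4).
sigma^2 = 1, so sigma^4 = 1.
I = 1/(2*1) = 1/2 = 0.500000

0.500000


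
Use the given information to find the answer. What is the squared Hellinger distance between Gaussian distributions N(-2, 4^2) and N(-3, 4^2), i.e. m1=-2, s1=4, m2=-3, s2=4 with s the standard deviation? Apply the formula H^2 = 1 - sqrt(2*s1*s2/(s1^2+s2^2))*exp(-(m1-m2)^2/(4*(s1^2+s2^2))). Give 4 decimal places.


Squared Hellinger distance for Gaussians:
H^2 = 1 - sqrt(2*s1*s2/(s1^2+s2^2)) * exp(-(m1-m2)^2/(4*(s1^2+s2^2))).
s1^2 = 16, s2^2 = 16, s1^2+s2^2 = 32.
sqrt(2*4*4/(32)) = 1.0.
(m1-m2)^2 = (1)^2 = 1.
exp(-1/(4*32)) = exp(-0.007812) = 0.992218.
H^2 = 1 - 1.0*0.992218 = 0.0078

0.0078


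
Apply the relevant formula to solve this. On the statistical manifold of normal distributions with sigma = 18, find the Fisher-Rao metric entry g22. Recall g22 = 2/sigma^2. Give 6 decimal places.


For the 2-parameter normal family, the Fisher metric has:
  g11 = 1/sigma^2, g22 = 2/sigma^2.
sigma = 18, sigma^2 = 324.
g22 = 0.006173

0.006173


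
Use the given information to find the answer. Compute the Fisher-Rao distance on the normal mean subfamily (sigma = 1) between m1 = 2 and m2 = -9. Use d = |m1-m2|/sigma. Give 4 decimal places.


On the fixed-variance normal subfamily, geodesic distance = |m1-m2|/sigma.
|2 - -9| = 11.
sigma = 1.
d = 11/1 = 11.0000

11.0000


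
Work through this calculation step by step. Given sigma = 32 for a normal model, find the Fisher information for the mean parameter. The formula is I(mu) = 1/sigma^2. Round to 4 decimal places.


The Fisher information for the mean of a normal distribution is I(mu) = 1/sigma^2.
sigma = 32, so sigma^2 = 1024.
I(mu) = 1/1024 = 0.0010

0.0010


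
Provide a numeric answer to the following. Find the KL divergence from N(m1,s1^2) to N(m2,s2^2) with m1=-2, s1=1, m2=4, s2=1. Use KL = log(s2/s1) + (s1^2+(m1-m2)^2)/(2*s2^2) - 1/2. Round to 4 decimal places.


KL divergence between normal distributions:
KL = log(s2/s1) + (s1^2 + (m1-m2)^2)/(2*s2^2) - 1/2.
log(1/1) = 0.0.
(1^2 + (-2-4)^2)/(2*1^2) = (1 + 36)/2 = 18.5.
KL = 0.0 + 18.5 - 0.5 = 18.0000

18.0000


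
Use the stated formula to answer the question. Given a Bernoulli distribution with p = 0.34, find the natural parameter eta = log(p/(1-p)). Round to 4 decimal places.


Natural parameter for Bernoulli: eta = log(p/(1-p)).
p = 0.34, 1-p = 0.66.
p/(1-p) = 0.515152.
eta = log(0.515152) = -0.6633

-0.6633


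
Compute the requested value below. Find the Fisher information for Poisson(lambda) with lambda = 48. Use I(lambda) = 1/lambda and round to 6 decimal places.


Fisher information for Poisson: I(lambda) = 1/lambda.
lambda = 48.
I(lambda) = 1/48 = 0.020833

0.020833


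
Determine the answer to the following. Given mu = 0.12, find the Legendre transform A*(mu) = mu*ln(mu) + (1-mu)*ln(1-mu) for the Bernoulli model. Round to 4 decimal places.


Legendre transform for Bernoulli:
A*(mu) = mu*log(mu) + (1-mu)*log(1-mu).
mu = 0.12, 1-mu = 0.88.
mu*log(mu) = 0.12*log(0.12) = -0.254432.
(1-mu)*log(1-mu) = 0.88*log(0.88) = -0.112493.
A* = -0.254432 + -0.112493 = -0.3669

-0.3669


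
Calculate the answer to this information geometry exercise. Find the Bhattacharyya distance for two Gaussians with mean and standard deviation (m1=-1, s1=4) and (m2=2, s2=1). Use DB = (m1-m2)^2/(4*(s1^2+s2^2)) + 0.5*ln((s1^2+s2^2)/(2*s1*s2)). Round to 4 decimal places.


Bhattacharyya distance between two Gaussians:
DB = (m1-m2)^2/(4*(s1^2+s2^2)) + (1/2)*ln((s1^2+s2^2)/(2*s1*s2)).
(m1-m2)^2 = (-3)^2 = 9.
s1^2+s2^2 = 16 + 1 = 17.
term1 = 9/68 = 0.132353.
term2 = 0.5*ln(17/8.0) = 0.376886.
DB = 0.132353 + 0.376886 = 0.5092

0.5092


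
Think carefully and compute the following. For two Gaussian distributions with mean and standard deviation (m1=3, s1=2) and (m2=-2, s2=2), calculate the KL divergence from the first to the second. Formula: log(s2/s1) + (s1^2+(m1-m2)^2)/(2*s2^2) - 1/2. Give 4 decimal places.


KL divergence between normal distributions:
KL = log(s2/s1) + (s1^2 + (m1-m2)^2)/(2*s2^2) - 1/2.
log(2/2) = 0.0.
(2^2 + (3--2)^2)/(2*2^2) = (4 + 25)/8 = 3.625.
KL = 0.0 + 3.625 - 0.5 = 3.1250

3.1250


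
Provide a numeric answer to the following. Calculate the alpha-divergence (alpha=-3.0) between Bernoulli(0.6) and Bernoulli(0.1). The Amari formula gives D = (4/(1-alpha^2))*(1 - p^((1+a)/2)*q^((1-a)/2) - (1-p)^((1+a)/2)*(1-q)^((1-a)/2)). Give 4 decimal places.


Amari alpha-divergence:
D = (4/(1-alpha^2))*(1 - p^((1+a)/2)*q^((1-a)/2) - (1-p)^((1+a)/2)*(1-q)^((1-a)/2)).
alpha = -3.0, p = 0.6, q = 0.1.
e1 = (1+alpha)/2 = -1.0, e2 = (1-alpha)/2 = 2.0.
t1 = p^e1 * q^e2 = 0.6^-1.0 * 0.1^2.0 = 0.016667.
t2 = (1-p)^e1 * (1-q)^e2 = 0.4^-1.0 * 0.9^2.0 = 2.025.
4/(1-alpha^2) = -0.5.
D = -0.5*(1 - 0.016667 - 2.025) = 0.5208

0.5208


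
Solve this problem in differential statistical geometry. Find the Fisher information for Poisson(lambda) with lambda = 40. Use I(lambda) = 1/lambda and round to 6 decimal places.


Fisher information for Poisson: I(lambda) = 1/lambda.
lambda = 40.
I(lambda) = 1/40 = 0.025000

0.025000


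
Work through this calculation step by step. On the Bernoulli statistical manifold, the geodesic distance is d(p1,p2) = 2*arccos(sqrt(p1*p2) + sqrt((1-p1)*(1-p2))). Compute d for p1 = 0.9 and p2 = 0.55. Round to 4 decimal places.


Geodesic distance on Bernoulli manifold:
d(p1,p2) = 2*arccos(sqrt(p1*p2) + sqrt((1-p1)*(1-p2))).
sqrt(p1*p2) = sqrt(0.9*0.55) = 0.703562.
sqrt((1-p1)*(1-p2)) = sqrt(0.1*0.45) = 0.212132.
arg = 0.703562 + 0.212132 = 0.915694.
d = 2*arccos(0.915694) = 0.8271

0.8271


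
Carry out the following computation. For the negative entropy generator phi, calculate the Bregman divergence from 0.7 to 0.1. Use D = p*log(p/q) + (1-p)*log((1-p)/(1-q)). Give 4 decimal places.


Bregman divergence with negative entropy generator:
D = p*log(p/q) + (1-p)*log((1-p)/(1-q)).
p = 0.7, q = 0.1.
p*log(p/q) = 0.7*log(0.7/0.1) = 1.362137.
(1-p)*log((1-p)/(1-q)) = 0.3*log(0.3/0.9) = -0.329584.
D = 1.362137 + -0.329584 = 1.0326

1.0326


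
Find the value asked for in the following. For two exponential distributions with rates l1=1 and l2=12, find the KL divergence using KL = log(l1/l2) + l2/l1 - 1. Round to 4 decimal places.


KL divergence for exponential family:
KL = log(l1/l2) + l2/l1 - 1.
log(1/12) = -2.484907.
12/1 = 12.0.
KL = -2.484907 + 12.0 - 1 = 8.5151

8.5151


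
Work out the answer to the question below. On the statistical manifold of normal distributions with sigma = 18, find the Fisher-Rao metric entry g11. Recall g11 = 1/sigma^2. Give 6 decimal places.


For the 2-parameter normal family, the Fisher metric has:
  g11 = 1/sigma^2, g22 = 2/sigma^2.
sigma = 18, sigma^2 = 324.
g11 = 0.003086

0.003086


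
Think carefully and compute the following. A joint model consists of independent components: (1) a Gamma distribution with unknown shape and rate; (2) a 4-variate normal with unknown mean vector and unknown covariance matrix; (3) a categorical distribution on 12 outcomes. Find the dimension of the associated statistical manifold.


The dimension of a statistical manifold equals the number of free
(independent) real parameters of the model. For a product of independent
blocks the parameter counts add.
- Gamma (shape, rate): 2.
- 4-variate normal: 4 (mean) + 4*5/2 = 10 (symmetric covariance) = 14.
- categorical on 12 outcomes (probabilities sum to 1): 12-1 = 11.
Total = 2 + 14 + 11 = 27.
Dimension = 27

27


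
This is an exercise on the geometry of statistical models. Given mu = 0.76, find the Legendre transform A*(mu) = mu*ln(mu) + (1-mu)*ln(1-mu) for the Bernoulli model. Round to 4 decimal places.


Legendre transform for Bernoulli:
A*(mu) = mu*log(mu) + (1-mu)*log(1-mu).
mu = 0.76, 1-mu = 0.24.
mu*log(mu) = 0.76*log(0.76) = -0.208572.
(1-mu)*log(1-mu) = 0.24*log(0.24) = -0.342508.
A* = -0.208572 + -0.342508 = -0.5511

-0.5511


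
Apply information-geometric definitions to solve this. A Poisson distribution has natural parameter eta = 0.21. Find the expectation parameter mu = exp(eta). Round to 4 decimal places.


Expectation parameter for Poisson exponential family:
mu = exp(eta).
eta = 0.21.
mu = exp(0.21) = 1.2337

1.2337


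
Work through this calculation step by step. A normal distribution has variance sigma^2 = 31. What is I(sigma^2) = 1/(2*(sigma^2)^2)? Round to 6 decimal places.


Fisher information for variance: I(sigma^2) = 1/(2*sigma^4).
sigma^2 = 31, so sigma^4 = 961.
I = 1/(2*961) = 1/1922 = 0.000520

0.000520


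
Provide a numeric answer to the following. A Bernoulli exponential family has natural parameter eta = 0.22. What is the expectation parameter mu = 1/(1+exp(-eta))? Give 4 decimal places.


Dual coordinate (expectation parameter) for Bernoulli:
mu = 1/(1+exp(-eta)).
eta = 0.22.
exp(-eta) = exp(-0.22) = 0.802519.
mu = 1/(1+0.802519) = 0.5548

0.5548


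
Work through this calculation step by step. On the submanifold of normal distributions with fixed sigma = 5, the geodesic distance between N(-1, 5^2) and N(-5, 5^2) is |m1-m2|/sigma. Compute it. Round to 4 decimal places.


On the fixed-variance normal subfamily, geodesic distance = |m1-m2|/sigma.
|-1 - -5| = 4.
sigma = 5.
d = 4/5 = 0.8000

0.8000


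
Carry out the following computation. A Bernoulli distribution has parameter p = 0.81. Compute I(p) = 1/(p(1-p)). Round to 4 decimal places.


For Bernoulli(p), Fisher information is I(p) = 1/(p*(1-p)).
p = 0.81, 1-p = 0.19.
p*(1-p) = 0.1539.
I(p) = 1/0.1539 = 6.4977

6.4977


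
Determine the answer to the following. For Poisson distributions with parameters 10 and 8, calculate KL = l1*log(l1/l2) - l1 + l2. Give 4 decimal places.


KL divergence for Poisson:
KL = l1*log(l1/l2) - l1 + l2.
l1 = 10, l2 = 8.
log(10/8) = 0.223144.
l1*log(l1/l2) = 10 * 0.223144 = 2.231436.
KL = 2.231436 - 10 + 8 = 0.2314

0.2314


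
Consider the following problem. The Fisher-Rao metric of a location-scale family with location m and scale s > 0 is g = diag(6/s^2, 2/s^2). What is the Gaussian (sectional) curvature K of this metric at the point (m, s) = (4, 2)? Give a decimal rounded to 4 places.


The metric has the form g = (A dm^2 + B ds^2)/s^2 with A = 6, B = 2.
Substitute u = sqrt(A/B)*m: g = B*(du^2 + ds^2)/s^2, i.e. B times the
Poincare upper half-plane metric, which has constant Gaussian curvature -1.
Scaling a 2D metric by a constant c divides the Gaussian curvature by c,
so K = -1/B = -1/(2) = -0.5000 everywhere (the point (m, s) = (4, 2) is irrelevant:
the curvature is constant).
The requested Gaussian curvature is K = -0.5000.

-0.5000
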